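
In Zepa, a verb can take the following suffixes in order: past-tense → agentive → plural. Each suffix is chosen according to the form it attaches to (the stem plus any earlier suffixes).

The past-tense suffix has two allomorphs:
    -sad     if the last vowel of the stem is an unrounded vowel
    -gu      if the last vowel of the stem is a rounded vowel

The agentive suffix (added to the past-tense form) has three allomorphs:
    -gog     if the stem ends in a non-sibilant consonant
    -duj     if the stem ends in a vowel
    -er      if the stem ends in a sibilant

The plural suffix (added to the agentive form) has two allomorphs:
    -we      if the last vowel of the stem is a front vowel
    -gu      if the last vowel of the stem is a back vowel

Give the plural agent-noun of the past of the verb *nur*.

*nur*: last vowel = /u/, a rounded vowel → -gu → *nurgu*.
The final sound of the past-tense form *nurgu* is /u/, which is a vowel, so the agentive suffix is -duj, giving *nurguduj*.
The agentive form *nurguduj* — last vowel /u/ (a back vowel) → -gu → *nurgudujgu*.

nurgudujgu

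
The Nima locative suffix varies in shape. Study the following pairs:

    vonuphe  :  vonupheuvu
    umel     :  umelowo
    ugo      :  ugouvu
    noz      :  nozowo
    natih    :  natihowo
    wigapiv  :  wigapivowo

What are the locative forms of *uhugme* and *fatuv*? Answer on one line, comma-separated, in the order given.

uhugmeuvu, fatuvowo

The alternation tracks the final sound of the stem — -owo when the stem ends in a consonant (*umel*, *noz*, *natih*, *wigapiv*); -uvu when the stem ends in a vowel (*vonuphe*, *ugo*).
*uhugme*: final sound = /e/, a vowel → -uvu → *uhugmeuvu*.
*fatuv*: final sound = /v/, a consonant → -owo → *fatuvowo*.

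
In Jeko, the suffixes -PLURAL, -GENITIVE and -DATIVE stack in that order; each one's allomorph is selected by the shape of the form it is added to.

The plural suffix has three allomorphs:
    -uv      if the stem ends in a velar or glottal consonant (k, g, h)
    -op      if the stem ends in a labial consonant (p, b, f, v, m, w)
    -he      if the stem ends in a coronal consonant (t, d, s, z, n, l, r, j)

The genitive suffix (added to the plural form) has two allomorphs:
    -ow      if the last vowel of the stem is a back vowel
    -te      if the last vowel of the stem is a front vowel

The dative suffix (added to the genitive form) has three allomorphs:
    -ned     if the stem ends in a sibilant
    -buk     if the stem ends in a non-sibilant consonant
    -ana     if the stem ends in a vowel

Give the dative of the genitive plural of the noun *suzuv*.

suzuvopowbuk

Since the final consonant of *suzuv* is /v/ (labial), it takes -op, giving *suzuvop*.
The last vowel of the plural form *suzuvop* is /o/, which is a back vowel, so the genitive suffix is -ow, giving *suzuvopow*.
The final sound of the genitive form *suzuvopow* is /w/, which is a non-sibilant consonant, so the dative suffix is -buk, giving *suzuvopowbuk*.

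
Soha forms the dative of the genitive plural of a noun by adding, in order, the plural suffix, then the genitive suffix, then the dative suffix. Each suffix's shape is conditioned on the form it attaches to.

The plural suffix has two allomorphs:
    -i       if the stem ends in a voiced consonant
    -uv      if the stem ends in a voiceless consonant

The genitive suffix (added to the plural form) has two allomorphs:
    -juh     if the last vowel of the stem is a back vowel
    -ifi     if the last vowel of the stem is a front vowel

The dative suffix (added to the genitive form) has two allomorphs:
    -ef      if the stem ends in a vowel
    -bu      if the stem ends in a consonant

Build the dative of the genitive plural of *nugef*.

*nugef* — final consonant /f/ (voiceless) → -uv → *nugefuv*.
The plural form *nugefuv*: last vowel = /u/, a back vowel → -juh → *nugefuvjuh*.
The genitive form *nugefuvjuh* — final sound /h/ (a consonant) → -bu → *nugefuvjuhbu*.

nugefuvjuhbu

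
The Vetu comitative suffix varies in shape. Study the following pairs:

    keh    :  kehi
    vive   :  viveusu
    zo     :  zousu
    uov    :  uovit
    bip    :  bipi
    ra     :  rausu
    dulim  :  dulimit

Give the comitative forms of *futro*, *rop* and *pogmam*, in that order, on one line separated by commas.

futrousu, ropi, pogmamit

The alternation tracks the final sound of the stem — -i when the stem ends in a voiceless consonant (*keh*, *bip*); -it when the stem ends in a voiced consonant (*uov*, *dulim*); -usu when the stem ends in a vowel (*vive*, *zo*, *ra*).
*futro* — final sound /o/ (a vowel) → -usu → *futrousu*.
Since the final sound of *rop* is /p/ (a voiceless consonant), it takes -i, giving *ropi*.
*pogmam*: final sound = /m/, a voiced consonant → -it → *pogmamit*.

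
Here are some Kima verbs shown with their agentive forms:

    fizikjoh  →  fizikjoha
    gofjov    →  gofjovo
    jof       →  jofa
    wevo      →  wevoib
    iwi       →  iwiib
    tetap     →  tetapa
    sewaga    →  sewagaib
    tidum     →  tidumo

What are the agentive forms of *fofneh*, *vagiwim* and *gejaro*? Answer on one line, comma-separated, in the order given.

fofneha, vagiwimo, gejaroib

The pattern is voicing of the final sound: -a when the stem ends in a voiceless consonant (*fizikjoh*, *jof*, *tetap*); -o when the stem ends in a voiced consonant (*gofjov*, *tidum*); -ib when the stem ends in a vowel (*wevo*, *iwi*, *sewaga*).
Since the final sound of *fofneh* is /h/ (a voiceless consonant), it takes -a, giving *fofneha*.
Since the final sound of *vagiwim* is /m/ (a voiced consonant), it takes -o, giving *vagiwimo*.
The final sound of *gejaro* is /o/, which is a vowel, so the suffix is -ib, giving *gejaroib*.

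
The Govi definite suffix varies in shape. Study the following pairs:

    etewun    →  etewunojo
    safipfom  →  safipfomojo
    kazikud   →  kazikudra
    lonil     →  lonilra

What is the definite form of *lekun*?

The pattern is nasality of the final consonant: -ojo when the stem ends in a nasal (*etewun*, *safipfom*); -ra when the stem ends in a non-nasal consonant (*kazikud*, *lonil*).
The final consonant of *lekun* is /n/, which is a nasal, so the suffix is -ojo, giving *lekunojo*.

lekunojo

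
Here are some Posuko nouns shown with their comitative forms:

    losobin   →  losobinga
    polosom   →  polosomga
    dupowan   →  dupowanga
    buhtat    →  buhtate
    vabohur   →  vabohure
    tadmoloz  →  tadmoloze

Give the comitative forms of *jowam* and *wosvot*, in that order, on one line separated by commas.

The pattern is nasality of the final consonant: -ga when the stem ends in a nasal (*losobin*, *polosom*, *dupowan*); -e when the stem ends in a non-nasal consonant (*buhtat*, *vabohur*, *tadmoloz*).
*jowam*: final consonant = /m/, a nasal → -ga → *jowamga*.
The final consonant of *wosvot* is /t/, which is non-nasal, so the suffix is -e, giving *wosvote*.

jowamga, wosvote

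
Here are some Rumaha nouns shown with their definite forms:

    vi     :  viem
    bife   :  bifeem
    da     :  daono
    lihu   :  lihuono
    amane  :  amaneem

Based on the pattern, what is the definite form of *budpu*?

budpuono

The pattern is front/back vowel harmony: -em when the last vowel of the stem is a front vowel (*vi*, *bife*, *amane*); -ono when the last vowel of the stem is a back vowel (*da*, *lihu*).
The last vowel of *budpu* is /u/, which is a back vowel, so the suffix is -ono, giving *budpuono*.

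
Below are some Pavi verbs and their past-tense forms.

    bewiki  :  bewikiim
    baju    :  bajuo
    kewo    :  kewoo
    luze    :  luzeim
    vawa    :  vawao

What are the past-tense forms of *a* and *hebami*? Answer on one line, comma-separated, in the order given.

Looking at the last vowel of each stem: -im when the last vowel of the stem is a front vowel (*bewiki*, *luze*); -o when the last vowel of the stem is a back vowel (*baju*, *kewo*, *vawa*).
*a* — last vowel /a/ (a back vowel) → -o → *ao*.
*hebami* — last vowel /i/ (a front vowel) → -im → *hebamiim*.

ao, hebamiim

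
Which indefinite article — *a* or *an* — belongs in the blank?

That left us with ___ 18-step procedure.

an

The indefinite article is chosen by the initial *sound* of the following word, not its spelling.
The number *18* is spoken "eighteen", beginning with /ˌeɪˈtiːn/ — a vowel sound.
So the article is *an*: That left us with an 18-step procedure.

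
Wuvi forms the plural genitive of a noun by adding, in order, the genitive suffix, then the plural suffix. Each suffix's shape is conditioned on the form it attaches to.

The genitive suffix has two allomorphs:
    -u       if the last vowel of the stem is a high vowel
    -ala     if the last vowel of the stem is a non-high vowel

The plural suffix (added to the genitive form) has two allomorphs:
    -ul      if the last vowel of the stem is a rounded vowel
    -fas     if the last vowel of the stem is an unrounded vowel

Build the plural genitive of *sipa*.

sipaalafas

*sipa* — last vowel /a/ (a non-high vowel) → -ala → *sipaala*.
The last vowel of the genitive form *sipaala* is /a/, which is an unrounded vowel, so the plural suffix is -fas, giving *sipaalafas*.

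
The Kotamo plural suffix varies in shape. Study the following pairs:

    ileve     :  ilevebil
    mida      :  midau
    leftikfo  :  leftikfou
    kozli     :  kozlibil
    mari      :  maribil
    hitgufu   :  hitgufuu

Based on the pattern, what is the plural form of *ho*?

hou

The pattern is front/back vowel harmony: -bil when the last vowel of the stem is a front vowel (*ileve*, *kozli*, *mari*); -u when the last vowel of the stem is a back vowel (*mida*, *leftikfo*, *hitgufu*).
*ho*: last vowel = /o/, a back vowel → -u → *hou*.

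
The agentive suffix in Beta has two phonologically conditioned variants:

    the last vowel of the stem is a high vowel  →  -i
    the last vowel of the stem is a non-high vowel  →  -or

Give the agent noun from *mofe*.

mofeor

The last vowel of *mofe* is /e/, which is a non-high vowel, so the suffix is -or, giving *mofeor*.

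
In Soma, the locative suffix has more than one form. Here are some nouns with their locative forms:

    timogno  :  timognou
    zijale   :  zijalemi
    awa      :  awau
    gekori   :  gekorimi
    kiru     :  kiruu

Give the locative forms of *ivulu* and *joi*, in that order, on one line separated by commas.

ivuluu, joimi

The suffix is conditioned by the last vowel: -mi when the last vowel of the stem is a front vowel (*zijale*, *gekori*); -u when the last vowel of the stem is a back vowel (*timogno*, *awa*, *kiru*).
Since the last vowel of *ivulu* is /u/ (a back vowel), it takes -u, giving *ivuluu*.
Since the last vowel of *joi* is /i/ (a front vowel), it takes -mi, giving *joimi*.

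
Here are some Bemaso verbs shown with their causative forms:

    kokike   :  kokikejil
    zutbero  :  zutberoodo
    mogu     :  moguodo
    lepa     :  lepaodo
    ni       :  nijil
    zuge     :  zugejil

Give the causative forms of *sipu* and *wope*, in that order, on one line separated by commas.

sipuodo, wopejil

The suffix is conditioned by the last vowel: -jil when the last vowel of the stem is a front vowel (*kokike*, *ni*, *zuge*); -odo when the last vowel of the stem is a back vowel (*zutbero*, *mogu*, *lepa*).
The last vowel of *sipu* is /u/, which is a back vowel, so the suffix is -odo, giving *sipuodo*.
*wope* — last vowel /e/ (a front vowel) → -jil → *wopejil*.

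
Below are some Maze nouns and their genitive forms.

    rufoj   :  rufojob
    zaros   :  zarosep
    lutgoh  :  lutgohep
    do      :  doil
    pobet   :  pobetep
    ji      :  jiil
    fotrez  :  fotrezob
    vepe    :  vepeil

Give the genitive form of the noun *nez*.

nezob

The suffix is conditioned by the final sound: -ep when the stem ends in a voiceless consonant (*zaros*, *lutgoh*, *pobet*); -ob when the stem ends in a voiced consonant (*rufoj*, *fotrez*); -il when the stem ends in a vowel (*do*, *ji*, *vepe*).
*nez*: final sound = /z/, a voiced consonant → -ob → *nezob*.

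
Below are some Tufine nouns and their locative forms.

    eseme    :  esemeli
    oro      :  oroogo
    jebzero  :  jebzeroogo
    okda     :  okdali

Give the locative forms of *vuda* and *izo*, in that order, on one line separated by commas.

The pattern is rounding harmony: -ogo when the last vowel of the stem is a rounded vowel (*oro*, *jebzero*); -li when the last vowel of the stem is an unrounded vowel (*eseme*, *okda*).
The last vowel of *vuda* is /a/, which is an unrounded vowel, so the suffix is -li, giving *vudali*.
*izo*: last vowel = /o/, a rounded vowel → -ogo → *izoogo*.

vudali, izoogo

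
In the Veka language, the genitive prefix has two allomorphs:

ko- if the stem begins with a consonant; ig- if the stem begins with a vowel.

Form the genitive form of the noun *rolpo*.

korolpo

*rolpo*: first sound = /r/, a consonant → ko- → *korolpo*.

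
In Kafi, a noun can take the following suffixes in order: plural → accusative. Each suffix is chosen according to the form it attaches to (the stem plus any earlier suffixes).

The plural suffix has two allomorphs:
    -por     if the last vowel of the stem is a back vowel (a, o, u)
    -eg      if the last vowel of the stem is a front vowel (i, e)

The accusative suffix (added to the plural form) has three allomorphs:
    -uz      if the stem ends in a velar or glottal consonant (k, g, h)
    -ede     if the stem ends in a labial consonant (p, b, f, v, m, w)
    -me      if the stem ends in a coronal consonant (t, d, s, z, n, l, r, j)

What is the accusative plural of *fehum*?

Since the last vowel of *fehum* is /u/ (a back vowel), it takes -por, giving *fehumpor*.
Since the final consonant of the plural form *fehumpor* is /r/ (coronal), it takes -me, giving *fehumporme*.

fehumporme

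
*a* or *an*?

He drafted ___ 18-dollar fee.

The indefinite article is chosen by the initial *sound* of the following word, not its spelling.
The number *18* is spoken "eighteen", beginning with /ˌeɪˈtiːn/ — a vowel sound.
So the article is *an*: He drafted an 18-dollar fee.

an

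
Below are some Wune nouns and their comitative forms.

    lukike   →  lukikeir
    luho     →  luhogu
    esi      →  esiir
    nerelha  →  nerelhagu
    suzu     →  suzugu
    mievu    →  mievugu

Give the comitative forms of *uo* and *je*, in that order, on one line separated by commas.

The pattern is front/back vowel harmony: -ir when the last vowel of the stem is a front vowel (*lukike*, *esi*); -gu when the last vowel of the stem is a back vowel (*luho*, *nerelha*, *suzu*, *mievu*).
*uo* — last vowel /o/ (a back vowel) → -gu → *uogu*.
Since the last vowel of *je* is /e/ (a front vowel), it takes -ir, giving *jeir*.

uogu, jeir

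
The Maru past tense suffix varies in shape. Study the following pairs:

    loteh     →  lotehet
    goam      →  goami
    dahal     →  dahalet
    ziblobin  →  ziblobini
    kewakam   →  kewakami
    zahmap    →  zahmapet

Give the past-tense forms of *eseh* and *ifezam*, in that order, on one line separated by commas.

esehet, ifezami

The pattern is nasality of the final consonant: -i when the stem ends in a nasal (*goam*, *ziblobin*, *kewakam*); -et when the stem ends in a non-nasal consonant (*loteh*, *dahal*, *zahmap*).
The final consonant of *eseh* is /h/, which is non-nasal, so the suffix is -et, giving *esehet*.
*ifezam* — final consonant /m/ (a nasal) → -i → *ifezami*.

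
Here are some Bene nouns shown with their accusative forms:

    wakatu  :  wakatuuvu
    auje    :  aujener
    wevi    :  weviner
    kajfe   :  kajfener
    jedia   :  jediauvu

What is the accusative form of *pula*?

pulauvu

The suffix is conditioned by the last vowel: -ner when the last vowel of the stem is a front vowel (*auje*, *wevi*, *kajfe*); -uvu when the last vowel of the stem is a back vowel (*wakatu*, *jedia*).
*pula* — last vowel /a/ (a back vowel) → -uvu → *pulauvu*.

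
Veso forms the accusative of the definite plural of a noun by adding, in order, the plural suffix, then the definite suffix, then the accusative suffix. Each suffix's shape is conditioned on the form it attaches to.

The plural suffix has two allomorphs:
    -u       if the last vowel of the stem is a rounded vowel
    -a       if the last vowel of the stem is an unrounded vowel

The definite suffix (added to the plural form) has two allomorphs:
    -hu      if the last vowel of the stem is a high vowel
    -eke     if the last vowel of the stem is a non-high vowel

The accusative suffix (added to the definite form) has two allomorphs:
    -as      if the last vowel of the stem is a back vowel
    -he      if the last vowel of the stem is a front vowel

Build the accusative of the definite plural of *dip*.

dipaekehe

*dip* — last vowel /i/ (an unrounded vowel) → -a → *dipa*.
Since the last vowel of the plural form *dipa* is /a/ (a non-high vowel), it takes -eke, giving *dipaeke*.
The last vowel of the definite form *dipaeke* is /e/, which is a front vowel, so the accusative suffix is -he, giving *dipaekehe*.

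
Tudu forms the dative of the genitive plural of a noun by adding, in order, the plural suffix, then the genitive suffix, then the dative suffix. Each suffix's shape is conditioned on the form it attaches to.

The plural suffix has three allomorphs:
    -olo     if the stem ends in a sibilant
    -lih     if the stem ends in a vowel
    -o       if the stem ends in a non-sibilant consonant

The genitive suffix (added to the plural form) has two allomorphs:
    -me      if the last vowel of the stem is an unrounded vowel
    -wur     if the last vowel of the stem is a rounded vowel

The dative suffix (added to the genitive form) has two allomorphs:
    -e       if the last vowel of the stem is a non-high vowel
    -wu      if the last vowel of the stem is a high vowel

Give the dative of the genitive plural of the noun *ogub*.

ogubowurwu

The final sound of *ogub* is /b/, which is a non-sibilant consonant, so the plural suffix is -o, giving *ogubo*.
The last vowel of the plural form *ogubo* is /o/, which is a rounded vowel, so the genitive suffix is -wur, giving *ogubowur*.
The last vowel of the genitive form *ogubowur* is /u/, which is a high vowel, so the dative suffix is -wu, giving *ogubowurwu*.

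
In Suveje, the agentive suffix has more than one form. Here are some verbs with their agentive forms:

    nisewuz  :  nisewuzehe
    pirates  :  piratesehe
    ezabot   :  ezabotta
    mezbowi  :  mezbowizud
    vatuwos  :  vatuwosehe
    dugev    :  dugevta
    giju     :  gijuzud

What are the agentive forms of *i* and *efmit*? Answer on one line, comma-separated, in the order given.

The suffix is conditioned by the final sound: -ehe when the stem ends in a sibilant (*nisewuz*, *pirates*, *vatuwos*); -ta when the stem ends in a non-sibilant consonant (*ezabot*, *dugev*); -zud when the stem ends in a vowel (*mezbowi*, *giju*).
Since the final sound of *i* is /i/ (a vowel), it takes -zud, giving *izud*.
*efmit* — final sound /t/ (a non-sibilant consonant) → -ta → *efmitta*.

izud, efmitta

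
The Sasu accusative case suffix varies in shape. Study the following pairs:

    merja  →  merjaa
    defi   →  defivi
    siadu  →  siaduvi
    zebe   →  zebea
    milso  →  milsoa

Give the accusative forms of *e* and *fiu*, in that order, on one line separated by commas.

The pattern is height harmony: -vi when the last vowel of the stem is a high vowel (*defi*, *siadu*); -a when the last vowel of the stem is a non-high vowel (*merja*, *zebe*, *milso*).
Since the last vowel of *e* is /e/ (a non-high vowel), it takes -a, giving *ea*.
The last vowel of *fiu* is /u/, which is a high vowel, so the suffix is -vi, giving *fiuvi*.

ea, fiuvi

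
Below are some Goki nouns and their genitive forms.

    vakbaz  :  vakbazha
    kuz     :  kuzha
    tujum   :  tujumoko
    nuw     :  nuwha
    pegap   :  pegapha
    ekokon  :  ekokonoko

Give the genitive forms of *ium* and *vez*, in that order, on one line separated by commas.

The pattern is nasality of the final consonant: -oko when the stem ends in a nasal (*tujum*, *ekokon*); -ha when the stem ends in a non-nasal consonant (*vakbaz*, *kuz*, *nuw*, *pegap*).
*ium*: final consonant = /m/, a nasal → -oko → *iumoko*.
The final consonant of *vez* is /z/, which is non-nasal, so the suffix is -ha, giving *vezha*.

iumoko, vezha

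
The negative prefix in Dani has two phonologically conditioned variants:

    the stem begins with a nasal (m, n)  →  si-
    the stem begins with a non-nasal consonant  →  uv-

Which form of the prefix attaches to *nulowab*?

*nulowab*: first consonant = /n/, a nasal → si-.

si-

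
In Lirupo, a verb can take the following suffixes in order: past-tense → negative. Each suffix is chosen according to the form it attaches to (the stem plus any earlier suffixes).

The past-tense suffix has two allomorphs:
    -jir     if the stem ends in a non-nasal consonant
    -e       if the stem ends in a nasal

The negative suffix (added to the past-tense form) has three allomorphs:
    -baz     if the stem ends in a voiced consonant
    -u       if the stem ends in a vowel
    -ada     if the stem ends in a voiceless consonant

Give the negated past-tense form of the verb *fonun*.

fonuneu

*fonun*: final consonant = /n/, a nasal → -e → *fonune*.
The final sound of the past-tense form *fonune* is /e/, which is a vowel, so the negative suffix is -u, giving *fonuneu*.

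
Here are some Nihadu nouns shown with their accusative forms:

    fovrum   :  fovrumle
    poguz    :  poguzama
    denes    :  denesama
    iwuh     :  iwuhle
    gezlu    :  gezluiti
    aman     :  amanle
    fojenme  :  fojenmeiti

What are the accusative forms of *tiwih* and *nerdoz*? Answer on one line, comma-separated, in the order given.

tiwihle, nerdozama

The pattern is sibilance of the final sound: -ama when the stem ends in a sibilant (*poguz*, *denes*); -le when the stem ends in a non-sibilant consonant (*fovrum*, *iwuh*, *aman*); -iti when the stem ends in a vowel (*gezlu*, *fojenme*).
Since the final sound of *tiwih* is /h/ (a non-sibilant consonant), it takes -le, giving *tiwihle*.
*nerdoz*: final sound = /z/, a sibilant → -ama → *nerdozama*.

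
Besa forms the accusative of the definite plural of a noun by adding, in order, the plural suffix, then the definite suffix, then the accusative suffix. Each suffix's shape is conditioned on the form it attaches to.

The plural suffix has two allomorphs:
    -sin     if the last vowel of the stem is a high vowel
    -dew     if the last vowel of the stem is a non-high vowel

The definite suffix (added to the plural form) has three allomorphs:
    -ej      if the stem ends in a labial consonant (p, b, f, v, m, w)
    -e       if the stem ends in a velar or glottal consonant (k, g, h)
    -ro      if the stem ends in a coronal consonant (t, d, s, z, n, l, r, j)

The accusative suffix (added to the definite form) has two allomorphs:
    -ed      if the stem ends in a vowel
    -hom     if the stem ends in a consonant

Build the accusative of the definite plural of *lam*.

lamdewejhom

The last vowel of *lam* is /a/, which is a non-high vowel, so the plural suffix is -dew, giving *lamdew*.
The plural form *lamdew*: final consonant = /w/, labial → -ej → *lamdewej*.
The definite form *lamdewej*: final sound = /j/, a consonant → -hom → *lamdewejhom*.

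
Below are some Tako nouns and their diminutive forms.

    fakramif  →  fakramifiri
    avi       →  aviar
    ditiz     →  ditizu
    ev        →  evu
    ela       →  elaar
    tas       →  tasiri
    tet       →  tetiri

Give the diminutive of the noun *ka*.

The alternation tracks the final sound of the stem — -iri when the stem ends in a voiceless consonant (*fakramif*, *tas*, *tet*); -u when the stem ends in a voiced consonant (*ditiz*, *ev*); -ar when the stem ends in a vowel (*avi*, *ela*).
Since the final sound of *ka* is /a/ (a vowel), it takes -ar, giving *kaar*.

kaar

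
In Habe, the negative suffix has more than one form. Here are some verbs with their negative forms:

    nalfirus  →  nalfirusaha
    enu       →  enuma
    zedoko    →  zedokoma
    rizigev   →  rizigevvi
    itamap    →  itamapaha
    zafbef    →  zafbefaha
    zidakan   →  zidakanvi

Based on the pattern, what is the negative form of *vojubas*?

The suffix is conditioned by the final sound: -aha when the stem ends in a voiceless consonant (*nalfirus*, *itamap*, *zafbef*); -vi when the stem ends in a voiced consonant (*rizigev*, *zidakan*); -ma when the stem ends in a vowel (*enu*, *zedoko*).
Since the final sound of *vojubas* is /s/ (a voiceless consonant), it takes -aha, giving *vojubasaha*.

vojubasaha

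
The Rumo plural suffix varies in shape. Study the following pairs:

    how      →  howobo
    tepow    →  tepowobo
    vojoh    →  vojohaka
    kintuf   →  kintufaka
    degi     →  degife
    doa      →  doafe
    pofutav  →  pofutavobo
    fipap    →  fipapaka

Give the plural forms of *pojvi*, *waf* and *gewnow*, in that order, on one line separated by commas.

The suffix is conditioned by the final sound: -aka when the stem ends in a voiceless consonant (*vojoh*, *kintuf*, *fipap*); -obo when the stem ends in a voiced consonant (*how*, *tepow*, *pofutav*); -fe when the stem ends in a vowel (*degi*, *doa*).
The final sound of *pojvi* is /i/, which is a vowel, so the suffix is -fe, giving *pojvife*.
*waf*: final sound = /f/, a voiceless consonant → -aka → *wafaka*.
The final sound of *gewnow* is /w/, which is a voiced consonant, so the suffix is -obo, giving *gewnowobo*.

pojvife, wafaka, gewnowobo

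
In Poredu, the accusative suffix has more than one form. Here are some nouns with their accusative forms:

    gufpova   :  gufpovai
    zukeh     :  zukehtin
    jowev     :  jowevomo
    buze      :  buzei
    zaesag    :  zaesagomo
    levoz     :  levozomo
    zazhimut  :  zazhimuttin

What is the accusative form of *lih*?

The pattern is voicing of the final sound: -tin when the stem ends in a voiceless consonant (*zukeh*, *zazhimut*); -omo when the stem ends in a voiced consonant (*jowev*, *zaesag*, *levoz*); -i when the stem ends in a vowel (*gufpova*, *buze*).
*lih* — final sound /h/ (a voiceless consonant) → -tin → *lihtin*.

lihtin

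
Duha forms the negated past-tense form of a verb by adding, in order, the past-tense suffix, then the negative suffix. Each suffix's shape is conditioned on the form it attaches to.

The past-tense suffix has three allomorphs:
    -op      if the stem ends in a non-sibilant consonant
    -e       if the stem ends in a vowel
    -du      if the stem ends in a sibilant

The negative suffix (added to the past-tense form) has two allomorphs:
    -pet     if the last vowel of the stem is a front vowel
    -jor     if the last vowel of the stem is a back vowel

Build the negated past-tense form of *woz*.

*woz*: final sound = /z/, a sibilant → -du → *wozdu*.
The past-tense form *wozdu* — last vowel /u/ (a back vowel) → -jor → *wozdujor*.

wozdujor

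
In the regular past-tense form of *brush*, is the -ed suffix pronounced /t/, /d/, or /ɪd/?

The stem *brush* ends in a voiceless consonant other than /t/.
The -ed suffix is realized as /ɪd/ after /t, d/; as /t/ after other voiceless consonants; and as /d/ after other voiced sounds.
So -ed on *brush* is pronounced /t/.

/t/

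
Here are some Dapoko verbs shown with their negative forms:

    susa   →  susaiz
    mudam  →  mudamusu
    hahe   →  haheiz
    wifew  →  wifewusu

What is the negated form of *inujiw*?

inujiwusu

The suffix is conditioned by the final sound: -usu when the stem ends in a consonant (*mudam*, *wifew*); -iz when the stem ends in a vowel (*susa*, *hahe*).
*inujiw* — final sound /w/ (a consonant) → -usu → *inujiwusu*.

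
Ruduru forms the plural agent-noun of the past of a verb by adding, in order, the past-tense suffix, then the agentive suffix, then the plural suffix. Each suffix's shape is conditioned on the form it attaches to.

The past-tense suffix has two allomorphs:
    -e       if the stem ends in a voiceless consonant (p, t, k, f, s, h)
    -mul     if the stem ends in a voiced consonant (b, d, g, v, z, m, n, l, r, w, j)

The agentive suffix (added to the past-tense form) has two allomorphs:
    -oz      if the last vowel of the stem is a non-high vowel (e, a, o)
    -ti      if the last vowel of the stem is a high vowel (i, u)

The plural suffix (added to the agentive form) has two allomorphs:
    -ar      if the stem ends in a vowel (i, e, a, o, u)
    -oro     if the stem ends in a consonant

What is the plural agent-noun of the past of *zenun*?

The final consonant of *zenun* is /n/, which is voiced, so the past-tense suffix is -mul, giving *zenunmul*.
The past-tense form *zenunmul* — last vowel /u/ (a high vowel) → -ti → *zenunmulti*.
The agentive form *zenunmulti*: final sound = /i/, a vowel → -ar → *zenunmultiar*.

zenunmultiar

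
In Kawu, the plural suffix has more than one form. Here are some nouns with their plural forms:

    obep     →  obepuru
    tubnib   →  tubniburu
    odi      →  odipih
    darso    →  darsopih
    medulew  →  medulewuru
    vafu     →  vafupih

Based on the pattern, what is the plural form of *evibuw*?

evibuwuru

The alternation tracks the final sound of the stem — -uru when the stem ends in a consonant (*obep*, *tubnib*, *medulew*); -pih when the stem ends in a vowel (*odi*, *darso*, *vafu*).
*evibuw* — final sound /w/ (a consonant) → -uru → *evibuwuru*.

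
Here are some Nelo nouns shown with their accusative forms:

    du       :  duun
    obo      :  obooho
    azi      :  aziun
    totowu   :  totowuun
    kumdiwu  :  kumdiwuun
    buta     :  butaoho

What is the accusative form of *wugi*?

wugiun

The pattern is height harmony: -un when the last vowel of the stem is a high vowel (*du*, *azi*, *totowu*, *kumdiwu*); -oho when the last vowel of the stem is a non-high vowel (*obo*, *buta*).
*wugi* — last vowel /i/ (a high vowel) → -un → *wugiun*.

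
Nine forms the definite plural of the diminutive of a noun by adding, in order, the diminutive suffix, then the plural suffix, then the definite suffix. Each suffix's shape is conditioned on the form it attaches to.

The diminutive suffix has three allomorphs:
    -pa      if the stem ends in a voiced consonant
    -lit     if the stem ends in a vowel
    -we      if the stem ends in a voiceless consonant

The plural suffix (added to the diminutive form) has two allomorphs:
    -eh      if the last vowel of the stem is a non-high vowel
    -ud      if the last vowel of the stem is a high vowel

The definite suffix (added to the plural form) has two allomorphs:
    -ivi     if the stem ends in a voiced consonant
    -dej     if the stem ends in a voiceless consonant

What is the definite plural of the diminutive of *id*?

The final sound of *id* is /d/, which is a voiced consonant, so the diminutive suffix is -pa, giving *idpa*.
The diminutive form *idpa* — last vowel /a/ (a non-high vowel) → -eh → *idpaeh*.
Since the final consonant of the plural form *idpaeh* is /h/ (voiceless), it takes -dej, giving *idpaehdej*.

idpaehdej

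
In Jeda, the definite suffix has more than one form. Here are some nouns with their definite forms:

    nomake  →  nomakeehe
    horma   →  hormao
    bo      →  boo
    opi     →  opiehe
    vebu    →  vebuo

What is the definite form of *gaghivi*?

Looking at the last vowel of each stem: -ehe when the last vowel of the stem is a front vowel (*nomake*, *opi*); -o when the last vowel of the stem is a back vowel (*horma*, *bo*, *vebu*).
*gaghivi*: last vowel = /i/, a front vowel → -ehe → *gaghiviehe*.

gaghiviehe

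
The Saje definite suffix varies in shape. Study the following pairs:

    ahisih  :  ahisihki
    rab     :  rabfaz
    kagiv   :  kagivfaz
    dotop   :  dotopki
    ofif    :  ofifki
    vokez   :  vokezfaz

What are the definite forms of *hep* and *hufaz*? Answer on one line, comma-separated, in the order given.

hepki, hufazfaz

Looking at the final consonant of each stem: -ki when the stem ends in a voiceless consonant (*ahisih*, *dotop*, *ofif*); -faz when the stem ends in a voiced consonant (*rab*, *kagiv*, *vokez*).
Since the final consonant of *hep* is /p/ (voiceless), it takes -ki, giving *hepki*.
Since the final consonant of *hufaz* is /z/ (voiced), it takes -faz, giving *hufazfaz*.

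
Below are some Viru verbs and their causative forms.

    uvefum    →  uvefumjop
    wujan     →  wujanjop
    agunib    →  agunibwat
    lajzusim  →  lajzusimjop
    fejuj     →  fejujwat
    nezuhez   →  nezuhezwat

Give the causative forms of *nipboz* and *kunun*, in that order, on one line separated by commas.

nipbozwat, kununjop

Looking at the final consonant of each stem: -jop when the stem ends in a nasal (*uvefum*, *wujan*, *lajzusim*); -wat when the stem ends in a non-nasal consonant (*agunib*, *fejuj*, *nezuhez*).
Since the final consonant of *nipboz* is /z/ (non-nasal), it takes -wat, giving *nipbozwat*.
*kunun*: final consonant = /n/, a nasal → -jop → *kununjop*.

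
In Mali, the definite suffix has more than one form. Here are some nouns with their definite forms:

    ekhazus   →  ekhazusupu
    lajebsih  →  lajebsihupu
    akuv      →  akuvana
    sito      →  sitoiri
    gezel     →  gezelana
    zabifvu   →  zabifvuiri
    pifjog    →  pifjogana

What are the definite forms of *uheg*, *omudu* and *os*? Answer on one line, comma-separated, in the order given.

uhegana, omuduiri, osupu

The pattern is voicing of the final sound: -upu when the stem ends in a voiceless consonant (*ekhazus*, *lajebsih*); -ana when the stem ends in a voiced consonant (*akuv*, *gezel*, *pifjog*); -iri when the stem ends in a vowel (*sito*, *zabifvu*).
The final sound of *uheg* is /g/, which is a voiced consonant, so the suffix is -ana, giving *uhegana*.
*omudu*: final sound = /u/, a vowel → -iri → *omuduiri*.
*os* — final sound /s/ (a voiceless consonant) → -upu → *osupu*.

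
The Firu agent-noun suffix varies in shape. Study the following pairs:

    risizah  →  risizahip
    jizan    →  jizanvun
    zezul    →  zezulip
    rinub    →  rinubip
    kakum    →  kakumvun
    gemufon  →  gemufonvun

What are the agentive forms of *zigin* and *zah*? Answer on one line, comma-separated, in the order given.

The alternation tracks the final consonant of the stem — -vun when the stem ends in a nasal (*jizan*, *kakum*, *gemufon*); -ip when the stem ends in a non-nasal consonant (*risizah*, *zezul*, *rinub*).
*zigin*: final consonant = /n/, a nasal → -vun → *ziginvun*.
*zah* — final consonant /h/ (non-nasal) → -ip → *zahip*.

ziginvun, zahip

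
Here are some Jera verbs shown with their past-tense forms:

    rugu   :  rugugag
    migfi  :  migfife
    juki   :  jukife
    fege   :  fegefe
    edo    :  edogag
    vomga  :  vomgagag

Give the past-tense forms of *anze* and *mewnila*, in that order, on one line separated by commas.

anzefe, mewnilagag

Looking at the last vowel of each stem: -fe when the last vowel of the stem is a front vowel (*migfi*, *juki*, *fege*); -gag when the last vowel of the stem is a back vowel (*rugu*, *edo*, *vomga*).
*anze*: last vowel = /e/, a front vowel → -fe → *anzefe*.
Since the last vowel of *mewnila* is /a/ (a back vowel), it takes -gag, giving *mewnilagag*.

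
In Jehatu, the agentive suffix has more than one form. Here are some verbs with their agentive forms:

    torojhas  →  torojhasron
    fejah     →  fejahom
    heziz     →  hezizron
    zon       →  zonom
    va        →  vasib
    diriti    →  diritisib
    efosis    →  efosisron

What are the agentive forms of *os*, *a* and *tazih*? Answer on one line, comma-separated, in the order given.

osron, asib, tazihom

The pattern is sibilance of the final sound: -ron when the stem ends in a sibilant (*torojhas*, *heziz*, *efosis*); -om when the stem ends in a non-sibilant consonant (*fejah*, *zon*); -sib when the stem ends in a vowel (*va*, *diriti*).
*os*: final sound = /s/, a sibilant → -ron → *osron*.
*a*: final sound = /a/, a vowel → -sib → *asib*.
*tazih* — final sound /h/ (a non-sibilant consonant) → -om → *tazihom*.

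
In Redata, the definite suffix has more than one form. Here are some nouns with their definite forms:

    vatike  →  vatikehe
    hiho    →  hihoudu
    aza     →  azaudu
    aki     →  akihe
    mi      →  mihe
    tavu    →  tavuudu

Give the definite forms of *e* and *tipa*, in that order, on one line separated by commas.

The alternation tracks the last vowel of the stem — -he when the last vowel of the stem is a front vowel (*vatike*, *aki*, *mi*); -udu when the last vowel of the stem is a back vowel (*hiho*, *aza*, *tavu*).
Since the last vowel of *e* is /e/ (a front vowel), it takes -he, giving *ehe*.
Since the last vowel of *tipa* is /a/ (a back vowel), it takes -udu, giving *tipaudu*.

ehe, tipaudu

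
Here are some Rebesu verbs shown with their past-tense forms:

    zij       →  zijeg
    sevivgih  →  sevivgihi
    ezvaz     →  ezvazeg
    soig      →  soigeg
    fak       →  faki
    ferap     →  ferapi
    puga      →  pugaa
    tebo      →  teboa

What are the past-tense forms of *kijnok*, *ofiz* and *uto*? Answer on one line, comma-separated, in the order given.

The alternation tracks the final sound of the stem — -i when the stem ends in a voiceless consonant (*sevivgih*, *fak*, *ferap*); -eg when the stem ends in a voiced consonant (*zij*, *ezvaz*, *soig*); -a when the stem ends in a vowel (*puga*, *tebo*).
*kijnok* — final sound /k/ (a voiceless consonant) → -i → *kijnoki*.
*ofiz* — final sound /z/ (a voiced consonant) → -eg → *ofizeg*.
*uto*: final sound = /o/, a vowel → -a → *utoa*.

kijnoki, ofizeg, utoa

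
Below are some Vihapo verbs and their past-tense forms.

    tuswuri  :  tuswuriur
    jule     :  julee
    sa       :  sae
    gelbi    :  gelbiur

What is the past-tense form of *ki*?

kiur

The suffix is conditioned by the last vowel: -ur when the last vowel of the stem is a high vowel (*tuswuri*, *gelbi*); -e when the last vowel of the stem is a non-high vowel (*jule*, *sa*).
*ki* — last vowel /i/ (a high vowel) → -ur → *kiur*.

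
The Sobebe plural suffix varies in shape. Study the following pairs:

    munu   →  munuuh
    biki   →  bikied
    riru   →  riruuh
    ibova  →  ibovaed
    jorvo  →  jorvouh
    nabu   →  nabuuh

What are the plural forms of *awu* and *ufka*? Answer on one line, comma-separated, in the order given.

awuuh, ufkaed

Looking at the last vowel of each stem: -uh when the last vowel of the stem is a rounded vowel (*munu*, *riru*, *jorvo*, *nabu*); -ed when the last vowel of the stem is an unrounded vowel (*biki*, *ibova*).
*awu* — last vowel /u/ (a rounded vowel) → -uh → *awuuh*.
Since the last vowel of *ufka* is /a/ (an unrounded vowel), it takes -ed, giving *ufkaed*.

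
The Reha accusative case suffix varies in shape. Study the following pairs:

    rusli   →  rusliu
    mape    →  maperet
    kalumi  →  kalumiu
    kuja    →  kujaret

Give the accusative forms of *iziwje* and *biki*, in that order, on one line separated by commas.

iziwjeret, bikiu

Looking at the last vowel of each stem: -u when the last vowel of the stem is a high vowel (*rusli*, *kalumi*); -ret when the last vowel of the stem is a non-high vowel (*mape*, *kuja*).
Since the last vowel of *iziwje* is /e/ (a non-high vowel), it takes -ret, giving *iziwjeret*.
The last vowel of *biki* is /i/, which is a high vowel, so the suffix is -u, giving *bikiu*.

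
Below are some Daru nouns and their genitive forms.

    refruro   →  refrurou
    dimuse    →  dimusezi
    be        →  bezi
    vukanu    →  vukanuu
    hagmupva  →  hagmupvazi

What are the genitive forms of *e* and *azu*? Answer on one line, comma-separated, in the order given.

ezi, azuu

The suffix is conditioned by the last vowel: -u when the last vowel of the stem is a rounded vowel (*refruro*, *vukanu*); -zi when the last vowel of the stem is an unrounded vowel (*dimuse*, *be*, *hagmupva*).
*e*: last vowel = /e/, an unrounded vowel → -zi → *ezi*.
The last vowel of *azu* is /u/, which is a rounded vowel, so the suffix is -u, giving *azuu*.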